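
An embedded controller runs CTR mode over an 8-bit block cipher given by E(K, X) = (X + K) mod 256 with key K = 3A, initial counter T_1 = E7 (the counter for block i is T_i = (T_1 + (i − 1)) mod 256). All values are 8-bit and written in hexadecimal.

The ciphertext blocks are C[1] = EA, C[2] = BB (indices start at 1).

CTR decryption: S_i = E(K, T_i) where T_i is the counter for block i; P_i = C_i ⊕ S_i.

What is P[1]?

P[1]: T = E7, S = E(K, T) = 21; EA ⊕ 21 = CB.

P[1] = CB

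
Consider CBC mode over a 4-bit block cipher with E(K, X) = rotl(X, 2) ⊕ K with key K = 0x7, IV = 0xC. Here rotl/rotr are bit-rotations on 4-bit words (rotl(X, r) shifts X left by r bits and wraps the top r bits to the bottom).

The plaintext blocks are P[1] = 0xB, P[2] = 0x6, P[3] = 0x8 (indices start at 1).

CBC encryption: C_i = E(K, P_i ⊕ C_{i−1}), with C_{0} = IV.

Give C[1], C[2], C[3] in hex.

C[1]: P[1] ⊕ 0xC = 0x7; E(K, 0x7) = 0xA.
C[2]: P[2] ⊕ 0xA = 0xC; E(K, 0xC) = 0x4.
C[3]: P[3] ⊕ 0x4 = 0xC; E(K, 0xC) = 0x4.

C[1] = 0xA, C[2] = 0x4, C[3] = 0x4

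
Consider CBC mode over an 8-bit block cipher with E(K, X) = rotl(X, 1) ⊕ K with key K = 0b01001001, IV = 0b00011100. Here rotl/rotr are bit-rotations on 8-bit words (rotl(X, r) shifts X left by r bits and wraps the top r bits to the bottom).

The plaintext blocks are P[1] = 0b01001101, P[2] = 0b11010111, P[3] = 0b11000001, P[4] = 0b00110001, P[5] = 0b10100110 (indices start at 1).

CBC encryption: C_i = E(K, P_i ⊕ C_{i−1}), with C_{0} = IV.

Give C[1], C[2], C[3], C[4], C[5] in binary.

C[1]: P[1] ⊕ 0b00011100 = 0b01010001; E(K, 0b01010001) = 0b11101011.
C[2]: P[2] ⊕ 0b11101011 = 0b00111100; E(K, 0b00111100) = 0b00110001.
C[3]: P[3] ⊕ 0b00110001 = 0b11110000; E(K, 0b11110000) = 0b10101000.
C[4]: P[4] ⊕ 0b10101000 = 0b10011001; E(K, 0b10011001) = 0b01111010.
C[5]: P[5] ⊕ 0b01111010 = 0b11011100; E(K, 0b11011100) = 0b11110000.

C[1] = 0b11101011, C[2] = 0b00110001, C[3] = 0b10101000, C[4] = 0b01111010, C[5] = 0b11110000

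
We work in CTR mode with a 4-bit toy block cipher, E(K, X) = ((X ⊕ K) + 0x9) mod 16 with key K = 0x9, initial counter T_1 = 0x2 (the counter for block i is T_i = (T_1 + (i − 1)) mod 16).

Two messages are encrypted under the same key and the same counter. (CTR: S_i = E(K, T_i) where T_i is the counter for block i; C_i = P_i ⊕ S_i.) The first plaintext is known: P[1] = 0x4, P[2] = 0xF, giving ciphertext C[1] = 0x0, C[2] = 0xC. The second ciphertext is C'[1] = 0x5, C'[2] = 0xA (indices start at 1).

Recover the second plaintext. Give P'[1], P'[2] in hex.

In CTR with a reused counter, both messages share the same keystream S_i, so C_i ⊕ C'_i = P_i ⊕ P'_i and thus P'_i = P_i ⊕ C_i ⊕ C'_i.
P'[1]: 0x4 ⊕ 0x0 ⊕ 0x5 = 0x1.
P'[2]: 0xF ⊕ 0xC ⊕ 0xA = 0x9.

P'[1] = 0x1, P'[2] = 0x9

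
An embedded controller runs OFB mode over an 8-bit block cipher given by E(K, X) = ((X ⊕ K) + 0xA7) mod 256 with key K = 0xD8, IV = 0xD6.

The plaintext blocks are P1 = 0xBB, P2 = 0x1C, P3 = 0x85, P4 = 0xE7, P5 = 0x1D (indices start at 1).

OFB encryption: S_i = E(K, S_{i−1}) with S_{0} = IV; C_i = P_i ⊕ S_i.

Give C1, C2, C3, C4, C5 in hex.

C1 = 0x0E, C2 = 0x08, C3 = 0xF6, C4 = 0xB5, C5 = 0x2C

C1: S = E(K, 0xD6) = 0xB5; 0xBB ⊕ 0xB5 = 0x0E.
C2: S = E(K, 0xB5) = 0x14; 0x1C ⊕ 0x14 = 0x08.
C3: S = E(K, 0x14) = 0x73; 0x85 ⊕ 0x73 = 0xF6.
C4: S = E(K, 0x73) = 0x52; 0xE7 ⊕ 0x52 = 0xB5.
C5: S = E(K, 0x52) = 0x31; 0x1D ⊕ 0x31 = 0x2C.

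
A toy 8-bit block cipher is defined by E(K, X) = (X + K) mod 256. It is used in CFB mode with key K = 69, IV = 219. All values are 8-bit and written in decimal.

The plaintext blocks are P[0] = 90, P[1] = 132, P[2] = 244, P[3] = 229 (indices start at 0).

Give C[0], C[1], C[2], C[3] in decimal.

CFB encryption: C_i = P_i ⊕ E(K, C_{i−1}), with C_{−1} = IV.
C[0]: E(K, 219) = 32; 90 ⊕ 32 = 122.
C[1]: E(K, 122) = 191; 132 ⊕ 191 = 59.
C[2]: E(K, 59) = 128; 244 ⊕ 128 = 116.
C[3]: E(K, 116) = 185; 229 ⊕ 185 = 92.

C[0] = 122, C[1] = 59, C[2] = 116, C[3] = 92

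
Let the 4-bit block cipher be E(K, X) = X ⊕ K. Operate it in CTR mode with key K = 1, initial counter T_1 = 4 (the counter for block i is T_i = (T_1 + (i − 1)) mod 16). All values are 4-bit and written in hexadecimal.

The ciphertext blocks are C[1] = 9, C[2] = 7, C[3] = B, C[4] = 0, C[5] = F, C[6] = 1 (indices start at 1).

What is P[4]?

CTR decryption: S_i = E(K, T_i) where T_i is the counter for block i; P_i = C_i ⊕ S_i.
P[4]: T = 7, S = E(K, T) = 6; 0 ⊕ 6 = 6.

P[4] = 6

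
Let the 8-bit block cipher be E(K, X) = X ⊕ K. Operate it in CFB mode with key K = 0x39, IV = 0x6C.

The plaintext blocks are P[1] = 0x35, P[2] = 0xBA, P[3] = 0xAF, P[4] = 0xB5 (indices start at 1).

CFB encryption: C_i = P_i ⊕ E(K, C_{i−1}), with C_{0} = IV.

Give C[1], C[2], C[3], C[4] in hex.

C[1]: E(K, 0x6C) = 0x55; 0x35 ⊕ 0x55 = 0x60.
C[2]: E(K, 0x60) = 0x59; 0xBA ⊕ 0x59 = 0xE3.
C[3]: E(K, 0xE3) = 0xDA; 0xAF ⊕ 0xDA = 0x75.
C[4]: E(K, 0x75) = 0x4C; 0xB5 ⊕ 0x4C = 0xF9.

C[1] = 0x60, C[2] = 0xE3, C[3] = 0x75, C[4] = 0xF9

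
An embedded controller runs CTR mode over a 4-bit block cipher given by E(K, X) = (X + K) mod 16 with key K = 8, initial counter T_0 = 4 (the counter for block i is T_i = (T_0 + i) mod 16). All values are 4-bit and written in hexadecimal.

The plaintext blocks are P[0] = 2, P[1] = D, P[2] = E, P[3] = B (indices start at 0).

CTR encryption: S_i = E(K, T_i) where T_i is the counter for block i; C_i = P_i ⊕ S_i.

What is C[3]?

C[0]: T = 4, S = E(K, T) = C; 2 ⊕ C = E.
C[1]: T = 5, S = E(K, T) = D; D ⊕ D = 0.
C[2]: T = 6, S = E(K, T) = E; E ⊕ E = 0.
C[3]: T = 7, S = E(K, T) = F; B ⊕ F = 4.

C[3] = 4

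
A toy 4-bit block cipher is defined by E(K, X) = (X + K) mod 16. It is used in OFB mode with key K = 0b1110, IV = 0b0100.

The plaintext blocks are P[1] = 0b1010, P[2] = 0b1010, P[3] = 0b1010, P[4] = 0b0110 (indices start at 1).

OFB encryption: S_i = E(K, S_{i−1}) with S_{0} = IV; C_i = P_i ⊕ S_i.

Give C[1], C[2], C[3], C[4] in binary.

C[1] = 0b1000, C[2] = 0b1010, C[3] = 0b0100, C[4] = 0b1010

C[1]: S = E(K, 0b0100) = 0b0010; 0b1010 ⊕ 0b0010 = 0b1000.
C[2]: S = E(K, 0b0010) = 0b0000; 0b1010 ⊕ 0b0000 = 0b1010.
C[3]: S = E(K, 0b0000) = 0b1110; 0b1010 ⊕ 0b1110 = 0b0100.
C[4]: S = E(K, 0b1110) = 0b1100; 0b0110 ⊕ 0b1100 = 0b1010.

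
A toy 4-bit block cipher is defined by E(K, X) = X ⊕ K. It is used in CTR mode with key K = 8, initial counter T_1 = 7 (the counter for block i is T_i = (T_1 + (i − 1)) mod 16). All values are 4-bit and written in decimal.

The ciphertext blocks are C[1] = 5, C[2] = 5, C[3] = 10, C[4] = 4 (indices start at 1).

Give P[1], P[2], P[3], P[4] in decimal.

CTR decryption: S_i = E(K, T_i) where T_i is the counter for block i; P_i = C_i ⊕ S_i.
P[1]: T = 7, S = E(K, T) = 15; 5 ⊕ 15 = 10.
P[2]: T = 8, S = E(K, T) = 0; 5 ⊕ 0 = 5.
P[3]: T = 9, S = E(K, T) = 1; 10 ⊕ 1 = 11.
P[4]: T = 10, S = E(K, T) = 2; 4 ⊕ 2 = 6.

P[1] = 10, P[2] = 5, P[3] = 11, P[4] = 6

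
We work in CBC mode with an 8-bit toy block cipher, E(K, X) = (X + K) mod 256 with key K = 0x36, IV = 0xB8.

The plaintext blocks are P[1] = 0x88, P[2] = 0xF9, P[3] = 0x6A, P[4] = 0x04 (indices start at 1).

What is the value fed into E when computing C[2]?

0x9F

CBC encryption: C_i = E(K, P_i ⊕ C_{i−1}), with C_{0} = IV.
C[1]: P[1] ⊕ 0xB8 = 0x30; E(K, 0x30) = 0x66.
C[2]: P[2] ⊕ 0x66 = 0x9F; E(K, 0x9F) = 0xD5.
So the input to E for block [2] is 0x9F.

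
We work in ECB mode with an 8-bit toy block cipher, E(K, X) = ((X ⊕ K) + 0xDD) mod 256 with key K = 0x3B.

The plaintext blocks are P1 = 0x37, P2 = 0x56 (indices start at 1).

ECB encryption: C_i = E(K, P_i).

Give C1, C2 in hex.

C1 = 0xE9, C2 = 0x4A

C1: E(K, 0x37) = 0xE9.
C2: E(K, 0x56) = 0x4A.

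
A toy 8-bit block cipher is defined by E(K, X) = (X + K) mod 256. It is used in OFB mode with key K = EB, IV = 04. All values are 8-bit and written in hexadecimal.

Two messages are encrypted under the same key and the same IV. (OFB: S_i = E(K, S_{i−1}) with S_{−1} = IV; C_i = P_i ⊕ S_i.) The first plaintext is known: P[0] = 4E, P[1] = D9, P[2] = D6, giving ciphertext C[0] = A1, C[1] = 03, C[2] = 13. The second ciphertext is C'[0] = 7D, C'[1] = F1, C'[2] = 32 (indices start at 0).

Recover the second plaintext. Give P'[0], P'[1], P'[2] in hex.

P'[0] = 92, P'[1] = 2B, P'[2] = F7

In OFB with a reused IV, both messages share the same keystream S_i, so C_i ⊕ C'_i = P_i ⊕ P'_i and thus P'_i = P_i ⊕ C_i ⊕ C'_i.
P'[0]: 4E ⊕ A1 ⊕ 7D = 92.
P'[1]: D9 ⊕ 03 ⊕ F1 = 2B.
P'[2]: D6 ⊕ 13 ⊕ 32 = F7.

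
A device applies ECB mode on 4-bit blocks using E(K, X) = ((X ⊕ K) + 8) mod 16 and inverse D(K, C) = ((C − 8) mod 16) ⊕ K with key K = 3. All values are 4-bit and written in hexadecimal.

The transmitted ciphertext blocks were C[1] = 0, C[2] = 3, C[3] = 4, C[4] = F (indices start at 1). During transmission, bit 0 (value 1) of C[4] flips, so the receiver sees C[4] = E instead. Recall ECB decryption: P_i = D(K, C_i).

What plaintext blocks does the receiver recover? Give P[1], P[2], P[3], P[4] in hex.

P[1] = B, P[2] = 8, P[3] = F, P[4] = 5

Only C[4] changed, to E. In ECB, a change in C_i affects only P_i. Decrypting the received ciphertext:
P[1]: D(K, 0) = B.
P[2]: D(K, 3) = 8.
P[3]: D(K, 4) = F.
P[4]: D(K, E) = 5.
Blocks that differ from the original plaintext: P[4].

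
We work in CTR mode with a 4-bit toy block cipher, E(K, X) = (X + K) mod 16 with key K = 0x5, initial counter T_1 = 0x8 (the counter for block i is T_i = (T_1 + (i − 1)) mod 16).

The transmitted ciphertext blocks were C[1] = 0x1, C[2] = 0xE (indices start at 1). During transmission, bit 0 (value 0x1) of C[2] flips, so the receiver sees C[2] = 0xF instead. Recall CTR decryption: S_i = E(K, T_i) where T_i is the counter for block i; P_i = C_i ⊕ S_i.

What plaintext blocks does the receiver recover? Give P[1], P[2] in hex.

P[1] = 0xC, P[2] = 0x1

Only C[2] changed, to 0xF. In CTR, a change in C_i flips the same bit in P_i only; the keystream is unaffected. Decrypting the received ciphertext:
P[1]: T = 0x8, S = E(K, T) = 0xD; 0x1 ⊕ 0xD = 0xC.
P[2]: T = 0x9, S = E(K, T) = 0xE; 0xF ⊕ 0xE = 0x1.
Blocks that differ from the original plaintext: P[2].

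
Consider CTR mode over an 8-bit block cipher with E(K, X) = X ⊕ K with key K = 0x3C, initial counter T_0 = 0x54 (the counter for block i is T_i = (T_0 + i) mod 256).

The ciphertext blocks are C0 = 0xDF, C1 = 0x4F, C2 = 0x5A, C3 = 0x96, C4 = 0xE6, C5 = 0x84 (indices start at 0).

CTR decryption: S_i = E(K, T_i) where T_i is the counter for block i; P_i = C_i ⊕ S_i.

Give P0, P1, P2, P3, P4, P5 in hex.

P0: T = 0x54, S = E(K, T) = 0x68; 0xDF ⊕ 0x68 = 0xB7.
P1: T = 0x55, S = E(K, T) = 0x69; 0x4F ⊕ 0x69 = 0x26.
P2: T = 0x56, S = E(K, T) = 0x6A; 0x5A ⊕ 0x6A = 0x30.
P3: T = 0x57, S = E(K, T) = 0x6B; 0x96 ⊕ 0x6B = 0xFD.
P4: T = 0x58, S = E(K, T) = 0x64; 0xE6 ⊕ 0x64 = 0x82.
P5: T = 0x59, S = E(K, T) = 0x65; 0x84 ⊕ 0x65 = 0xE1.

P0 = 0xB7, P1 = 0x26, P2 = 0x30, P3 = 0xFD, P4 = 0x82, P5 = 0xE1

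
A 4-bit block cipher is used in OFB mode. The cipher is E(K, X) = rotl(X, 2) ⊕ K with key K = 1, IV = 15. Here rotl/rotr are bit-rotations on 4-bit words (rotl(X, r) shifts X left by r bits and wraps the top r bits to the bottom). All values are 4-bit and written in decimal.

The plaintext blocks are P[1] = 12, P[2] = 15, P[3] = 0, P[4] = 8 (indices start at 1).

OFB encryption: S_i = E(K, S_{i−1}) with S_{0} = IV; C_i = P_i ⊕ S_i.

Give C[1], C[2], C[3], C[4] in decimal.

C[1]: S = E(K, 15) = 14; 12 ⊕ 14 = 2.
C[2]: S = E(K, 14) = 10; 15 ⊕ 10 = 5.
C[3]: S = E(K, 10) = 11; 0 ⊕ 11 = 11.
C[4]: S = E(K, 11) = 15; 8 ⊕ 15 = 7.

C[1] = 2, C[2] = 5, C[3] = 11, C[4] = 7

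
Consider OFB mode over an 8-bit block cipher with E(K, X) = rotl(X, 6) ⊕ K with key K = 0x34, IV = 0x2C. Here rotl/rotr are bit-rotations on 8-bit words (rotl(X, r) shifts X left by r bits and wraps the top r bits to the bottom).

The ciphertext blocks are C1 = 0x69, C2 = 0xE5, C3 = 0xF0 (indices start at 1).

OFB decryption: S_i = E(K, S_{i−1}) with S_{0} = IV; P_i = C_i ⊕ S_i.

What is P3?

P1: S = E(K, 0x2C) = 0x3F; 0x69 ⊕ 0x3F = 0x56.
P2: S = E(K, 0x3F) = 0xFB; 0xE5 ⊕ 0xFB = 0x1E.
P3: S = E(K, 0xFB) = 0xCA; 0xF0 ⊕ 0xCA = 0x3A.

P3 = 0x3A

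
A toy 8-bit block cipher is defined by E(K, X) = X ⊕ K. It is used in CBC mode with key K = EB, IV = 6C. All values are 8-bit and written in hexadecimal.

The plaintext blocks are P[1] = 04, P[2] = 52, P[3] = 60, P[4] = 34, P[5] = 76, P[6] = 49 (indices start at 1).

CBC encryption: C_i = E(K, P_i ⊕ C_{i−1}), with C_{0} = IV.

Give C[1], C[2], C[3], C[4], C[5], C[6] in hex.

C[1] = 83, C[2] = 3A, C[3] = B1, C[4] = 6E, C[5] = F3, C[6] = 51

C[1]: P[1] ⊕ 6C = 68; E(K, 68) = 83.
C[2]: P[2] ⊕ 83 = D1; E(K, D1) = 3A.
C[3]: P[3] ⊕ 3A = 5A; E(K, 5A) = B1.
C[4]: P[4] ⊕ B1 = 85; E(K, 85) = 6E.
C[5]: P[5] ⊕ 6E = 18; E(K, 18) = F3.
C[6]: P[6] ⊕ F3 = BA; E(K, BA) = 51.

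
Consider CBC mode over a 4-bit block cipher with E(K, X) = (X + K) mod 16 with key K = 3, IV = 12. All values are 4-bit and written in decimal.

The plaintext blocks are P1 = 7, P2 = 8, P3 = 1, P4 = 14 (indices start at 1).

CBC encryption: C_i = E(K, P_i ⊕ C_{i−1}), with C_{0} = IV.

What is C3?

C3 = 11

C1: P1 ⊕ 12 = 11; E(K, 11) = 14.
C2: P2 ⊕ 14 = 6; E(K, 6) = 9.
C3: P3 ⊕ 9 = 8; E(K, 8) = 11.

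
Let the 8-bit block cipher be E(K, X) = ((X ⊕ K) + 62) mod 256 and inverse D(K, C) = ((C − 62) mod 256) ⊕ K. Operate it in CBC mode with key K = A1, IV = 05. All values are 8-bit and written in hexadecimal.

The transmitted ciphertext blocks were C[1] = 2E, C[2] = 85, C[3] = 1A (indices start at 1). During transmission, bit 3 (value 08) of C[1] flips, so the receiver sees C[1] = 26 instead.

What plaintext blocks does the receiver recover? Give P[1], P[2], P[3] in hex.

P[1] = 60, P[2] = A4, P[3] = 9C

CBC decryption: P_i = D(K, C_i) ⊕ C_{i−1}, with C_{0} = IV.
Only C[1] changed, to 26. In CBC, a change in C_i garbles P_i and flips the same bit in P_{i+1}. Decrypting the received ciphertext:
P[1]: D(K, 26) = 65; 65 ⊕ 05 = 60.
P[2]: D(K, 85) = 82; 82 ⊕ 26 = A4.
P[3]: D(K, 1A) = 19; 19 ⊕ 85 = 9C.
Blocks that differ from the original plaintext: P[1], P[2].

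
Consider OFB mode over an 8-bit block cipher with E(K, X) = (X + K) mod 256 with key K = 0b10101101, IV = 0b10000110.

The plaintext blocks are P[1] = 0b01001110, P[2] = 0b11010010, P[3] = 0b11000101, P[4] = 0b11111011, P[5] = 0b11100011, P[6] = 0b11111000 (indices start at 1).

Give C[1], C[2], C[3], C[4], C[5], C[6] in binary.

C[1] = 0b01111101, C[2] = 0b00110010, C[3] = 0b01001000, C[4] = 0b11000001, C[5] = 0b00000100, C[6] = 0b01101100

OFB encryption: S_i = E(K, S_{i−1}) with S_{0} = IV; C_i = P_i ⊕ S_i.
C[1]: S = E(K, 0b10000110) = 0b00110011; 0b01001110 ⊕ 0b00110011 = 0b01111101.
C[2]: S = E(K, 0b00110011) = 0b11100000; 0b11010010 ⊕ 0b11100000 = 0b00110010.
C[3]: S = E(K, 0b11100000) = 0b10001101; 0b11000101 ⊕ 0b10001101 = 0b01001000.
C[4]: S = E(K, 0b10001101) = 0b00111010; 0b11111011 ⊕ 0b00111010 = 0b11000001.
C[5]: S = E(K, 0b00111010) = 0b11100111; 0b11100011 ⊕ 0b11100111 = 0b00000100.
C[6]: S = E(K, 0b11100111) = 0b10010100; 0b11111000 ⊕ 0b10010100 = 0b01101100.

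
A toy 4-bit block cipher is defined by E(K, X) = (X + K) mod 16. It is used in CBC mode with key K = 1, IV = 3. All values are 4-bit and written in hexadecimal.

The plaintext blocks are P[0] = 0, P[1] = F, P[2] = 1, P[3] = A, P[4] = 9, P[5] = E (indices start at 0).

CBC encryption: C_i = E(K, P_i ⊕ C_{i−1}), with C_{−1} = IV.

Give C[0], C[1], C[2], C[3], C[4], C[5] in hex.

C[0]: P[0] ⊕ 3 = 3; E(K, 3) = 4.
C[1]: P[1] ⊕ 4 = B; E(K, B) = C.
C[2]: P[2] ⊕ C = D; E(K, D) = E.
C[3]: P[3] ⊕ E = 4; E(K, 4) = 5.
C[4]: P[4] ⊕ 5 = C; E(K, C) = D.
C[5]: P[5] ⊕ D = 3; E(K, 3) = 4.

C[0] = 4, C[1] = C, C[2] = E, C[3] = 5, C[4] = D, C[5] = 4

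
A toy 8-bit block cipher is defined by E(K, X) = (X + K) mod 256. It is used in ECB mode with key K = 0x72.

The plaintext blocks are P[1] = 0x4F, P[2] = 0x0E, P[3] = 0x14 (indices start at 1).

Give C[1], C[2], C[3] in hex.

C[1] = 0xC1, C[2] = 0x80, C[3] = 0x86

ECB encryption: C_i = E(K, P_i).
C[1]: E(K, 0x4F) = 0xC1.
C[2]: E(K, 0x0E) = 0x80.
C[3]: E(K, 0x14) = 0x86.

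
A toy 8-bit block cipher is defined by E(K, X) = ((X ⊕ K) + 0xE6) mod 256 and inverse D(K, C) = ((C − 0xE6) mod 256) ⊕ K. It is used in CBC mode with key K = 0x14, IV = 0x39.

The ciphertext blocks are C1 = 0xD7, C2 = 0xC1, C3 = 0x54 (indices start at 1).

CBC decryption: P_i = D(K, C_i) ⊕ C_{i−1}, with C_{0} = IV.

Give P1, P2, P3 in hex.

P1 = 0xDC, P2 = 0x18, P3 = 0xBB

P1: D(K, 0xD7) = 0xE5; 0xE5 ⊕ 0x39 = 0xDC.
P2: D(K, 0xC1) = 0xCF; 0xCF ⊕ 0xD7 = 0x18.
P3: D(K, 0x54) = 0x7A; 0x7A ⊕ 0xC1 = 0xBB.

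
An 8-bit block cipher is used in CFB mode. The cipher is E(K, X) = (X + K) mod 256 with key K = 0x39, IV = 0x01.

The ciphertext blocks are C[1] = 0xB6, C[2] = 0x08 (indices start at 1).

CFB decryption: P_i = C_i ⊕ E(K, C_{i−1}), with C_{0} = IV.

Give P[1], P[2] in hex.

P[1]: E(K, 0x01) = 0x3A; 0xB6 ⊕ 0x3A = 0x8C.
P[2]: E(K, 0xB6) = 0xEF; 0x08 ⊕ 0xEF = 0xE7.

P[1] = 0x8C, P[2] = 0xE7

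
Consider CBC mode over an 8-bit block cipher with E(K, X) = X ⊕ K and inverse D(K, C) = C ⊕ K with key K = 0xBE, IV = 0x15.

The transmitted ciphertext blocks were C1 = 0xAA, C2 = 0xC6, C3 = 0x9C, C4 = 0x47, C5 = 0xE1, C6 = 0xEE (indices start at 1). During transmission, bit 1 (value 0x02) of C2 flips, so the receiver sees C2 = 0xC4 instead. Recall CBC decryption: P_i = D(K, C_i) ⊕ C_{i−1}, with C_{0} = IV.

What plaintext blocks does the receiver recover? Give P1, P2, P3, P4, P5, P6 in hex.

P1 = 0x01, P2 = 0xD0, P3 = 0xE6, P4 = 0x65, P5 = 0x18, P6 = 0xB1

Only C2 changed, to 0xC4. In CBC, a change in C_i garbles P_i and flips the same bit in P_{i+1}. Decrypting the received ciphertext:
P1: D(K, 0xAA) = 0x14; 0x14 ⊕ 0x15 = 0x01.
P2: D(K, 0xC4) = 0x7A; 0x7A ⊕ 0xAA = 0xD0.
P3: D(K, 0x9C) = 0x22; 0x22 ⊕ 0xC4 = 0xE6.
P4: D(K, 0x47) = 0xF9; 0xF9 ⊕ 0x9C = 0x65.
P5: D(K, 0xE1) = 0x5F; 0x5F ⊕ 0x47 = 0x18.
P6: D(K, 0xEE) = 0x50; 0x50 ⊕ 0xE1 = 0xB1.
Blocks that differ from the original plaintext: P2, P3.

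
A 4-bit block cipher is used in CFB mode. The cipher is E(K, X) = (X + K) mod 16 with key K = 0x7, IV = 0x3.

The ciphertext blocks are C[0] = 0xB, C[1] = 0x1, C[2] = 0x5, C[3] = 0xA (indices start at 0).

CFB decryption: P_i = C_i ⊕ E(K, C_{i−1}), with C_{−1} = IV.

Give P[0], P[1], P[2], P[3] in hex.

P[0]: E(K, 0x3) = 0xA; 0xB ⊕ 0xA = 0x1.
P[1]: E(K, 0xB) = 0x2; 0x1 ⊕ 0x2 = 0x3.
P[2]: E(K, 0x1) = 0x8; 0x5 ⊕ 0x8 = 0xD.
P[3]: E(K, 0x5) = 0xC; 0xA ⊕ 0xC = 0x6.

P[0] = 0x1, P[1] = 0x3, P[2] = 0xD, P[3] = 0x6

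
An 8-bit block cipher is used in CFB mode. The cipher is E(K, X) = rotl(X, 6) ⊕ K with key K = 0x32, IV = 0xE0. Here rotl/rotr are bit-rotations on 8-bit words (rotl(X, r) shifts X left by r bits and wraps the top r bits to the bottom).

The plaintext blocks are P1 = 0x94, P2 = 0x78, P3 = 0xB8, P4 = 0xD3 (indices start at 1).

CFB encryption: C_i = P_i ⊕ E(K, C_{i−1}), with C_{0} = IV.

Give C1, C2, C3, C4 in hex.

C1 = 0x9E, C2 = 0xED, C3 = 0xF1, C4 = 0x9D

C1: E(K, 0xE0) = 0x0A; 0x94 ⊕ 0x0A = 0x9E.
C2: E(K, 0x9E) = 0x95; 0x78 ⊕ 0x95 = 0xED.
C3: E(K, 0xED) = 0x49; 0xB8 ⊕ 0x49 = 0xF1.
C4: E(K, 0xF1) = 0x4E; 0xD3 ⊕ 0x4E = 0x9D.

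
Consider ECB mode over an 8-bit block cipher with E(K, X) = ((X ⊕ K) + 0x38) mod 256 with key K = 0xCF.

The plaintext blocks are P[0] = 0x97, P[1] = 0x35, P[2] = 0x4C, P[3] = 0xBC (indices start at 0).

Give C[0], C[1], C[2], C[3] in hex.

C[0] = 0x90, C[1] = 0x32, C[2] = 0xBB, C[3] = 0xAB

ECB encryption: C_i = E(K, P_i).
C[0]: E(K, 0x97) = 0x90.
C[1]: E(K, 0x35) = 0x32.
C[2]: E(K, 0x4C) = 0xBB.
C[3]: E(K, 0xBC) = 0xAB.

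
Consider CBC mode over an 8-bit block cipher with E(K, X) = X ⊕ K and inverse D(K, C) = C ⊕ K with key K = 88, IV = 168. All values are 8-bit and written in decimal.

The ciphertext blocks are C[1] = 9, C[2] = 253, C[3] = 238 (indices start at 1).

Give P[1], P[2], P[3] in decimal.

P[1] = 249, P[2] = 172, P[3] = 75

CBC decryption: P_i = D(K, C_i) ⊕ C_{i−1}, with C_{0} = IV.
P[1]: D(K, 9) = 81; 81 ⊕ 168 = 249.
P[2]: D(K, 253) = 165; 165 ⊕ 9 = 172.
P[3]: D(K, 238) = 182; 182 ⊕ 253 = 75.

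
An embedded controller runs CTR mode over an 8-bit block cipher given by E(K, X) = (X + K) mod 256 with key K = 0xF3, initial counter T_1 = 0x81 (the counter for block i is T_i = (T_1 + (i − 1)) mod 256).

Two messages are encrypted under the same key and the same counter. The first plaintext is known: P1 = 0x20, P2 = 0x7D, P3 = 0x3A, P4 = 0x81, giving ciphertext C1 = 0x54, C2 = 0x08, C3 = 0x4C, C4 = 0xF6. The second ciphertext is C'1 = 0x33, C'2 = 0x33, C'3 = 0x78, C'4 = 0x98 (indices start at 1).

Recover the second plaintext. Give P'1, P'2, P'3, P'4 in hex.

In CTR with a reused counter, both messages share the same keystream S_i, so C_i ⊕ C'_i = P_i ⊕ P'_i and thus P'_i = P_i ⊕ C_i ⊕ C'_i.
P'1: 0x20 ⊕ 0x54 ⊕ 0x33 = 0x47.
P'2: 0x7D ⊕ 0x08 ⊕ 0x33 = 0x46.
P'3: 0x3A ⊕ 0x4C ⊕ 0x78 = 0x0E.
P'4: 0x81 ⊕ 0xF6 ⊕ 0x98 = 0xEF.

P'1 = 0x47, P'2 = 0x46, P'3 = 0x0E, P'4 = 0xEF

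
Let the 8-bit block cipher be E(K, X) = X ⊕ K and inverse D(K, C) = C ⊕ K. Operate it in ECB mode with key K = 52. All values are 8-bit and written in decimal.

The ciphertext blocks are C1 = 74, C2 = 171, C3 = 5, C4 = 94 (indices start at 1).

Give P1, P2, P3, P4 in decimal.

ECB decryption: P_i = D(K, C_i).
P1: D(K, 74) = 126.
P2: D(K, 171) = 159.
P3: D(K, 5) = 49.
P4: D(K, 94) = 106.

P1 = 126, P2 = 159, P3 = 49, P4 = 106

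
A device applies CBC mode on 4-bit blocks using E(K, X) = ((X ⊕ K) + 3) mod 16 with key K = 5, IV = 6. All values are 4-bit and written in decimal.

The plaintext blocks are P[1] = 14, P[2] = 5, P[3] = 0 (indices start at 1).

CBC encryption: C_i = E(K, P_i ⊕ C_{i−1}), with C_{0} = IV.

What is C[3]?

C[3] = 9

C[1]: P[1] ⊕ 6 = 8; E(K, 8) = 0.
C[2]: P[2] ⊕ 0 = 5; E(K, 5) = 3.
C[3]: P[3] ⊕ 3 = 3; E(K, 3) = 9.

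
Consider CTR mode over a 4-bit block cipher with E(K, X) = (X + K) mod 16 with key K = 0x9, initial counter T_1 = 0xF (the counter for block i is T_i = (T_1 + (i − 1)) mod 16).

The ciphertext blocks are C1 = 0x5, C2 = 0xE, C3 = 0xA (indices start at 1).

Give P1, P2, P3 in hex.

P1 = 0xD, P2 = 0x7, P3 = 0x0

CTR decryption: S_i = E(K, T_i) where T_i is the counter for block i; P_i = C_i ⊕ S_i.
P1: T = 0xF, S = E(K, T) = 0x8; 0x5 ⊕ 0x8 = 0xD.
P2: T = 0x0, S = E(K, T) = 0x9; 0xE ⊕ 0x9 = 0x7.
P3: T = 0x1, S = E(K, T) = 0xA; 0xA ⊕ 0xA = 0x0.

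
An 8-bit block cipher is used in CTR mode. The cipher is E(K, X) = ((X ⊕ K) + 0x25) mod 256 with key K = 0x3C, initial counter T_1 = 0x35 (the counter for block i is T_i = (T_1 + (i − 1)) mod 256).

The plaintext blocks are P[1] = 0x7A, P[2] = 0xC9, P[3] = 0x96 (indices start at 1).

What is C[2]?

CTR encryption: S_i = E(K, T_i) where T_i is the counter for block i; C_i = P_i ⊕ S_i.
C[1]: T = 0x35, S = E(K, T) = 0x2E; 0x7A ⊕ 0x2E = 0x54.
C[2]: T = 0x36, S = E(K, T) = 0x2F; 0xC9 ⊕ 0x2F = 0xE6.

C[2] = 0xE6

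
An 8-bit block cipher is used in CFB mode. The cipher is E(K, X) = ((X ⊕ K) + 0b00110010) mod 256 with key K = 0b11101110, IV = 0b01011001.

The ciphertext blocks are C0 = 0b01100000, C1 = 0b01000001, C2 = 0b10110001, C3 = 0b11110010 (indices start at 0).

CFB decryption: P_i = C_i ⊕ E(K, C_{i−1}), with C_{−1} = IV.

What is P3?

P3 = 0b01100011

P3: E(K, 0b10110001) = 0b10010001; 0b11110010 ⊕ 0b10010001 = 0b01100011.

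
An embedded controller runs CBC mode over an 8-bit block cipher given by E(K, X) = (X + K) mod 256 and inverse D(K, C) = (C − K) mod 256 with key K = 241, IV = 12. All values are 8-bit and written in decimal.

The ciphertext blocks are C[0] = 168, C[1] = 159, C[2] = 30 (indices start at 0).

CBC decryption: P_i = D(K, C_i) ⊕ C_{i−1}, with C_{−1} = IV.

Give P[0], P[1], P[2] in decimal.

P[0] = 187, P[1] = 6, P[2] = 178

P[0]: D(K, 168) = 183; 183 ⊕ 12 = 187.
P[1]: D(K, 159) = 174; 174 ⊕ 168 = 6.
P[2]: D(K, 30) = 45; 45 ⊕ 159 = 178.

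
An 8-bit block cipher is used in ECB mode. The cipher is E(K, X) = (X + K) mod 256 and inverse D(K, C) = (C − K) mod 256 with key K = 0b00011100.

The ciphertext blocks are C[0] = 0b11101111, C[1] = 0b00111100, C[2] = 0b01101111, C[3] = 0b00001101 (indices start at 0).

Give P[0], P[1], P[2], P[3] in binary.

ECB decryption: P_i = D(K, C_i).
P[0]: D(K, 0b11101111) = 0b11010011.
P[1]: D(K, 0b00111100) = 0b00100000.
P[2]: D(K, 0b01101111) = 0b01010011.
P[3]: D(K, 0b00001101) = 0b11110001.

P[0] = 0b11010011, P[1] = 0b00100000, P[2] = 0b01010011, P[3] = 0b11110001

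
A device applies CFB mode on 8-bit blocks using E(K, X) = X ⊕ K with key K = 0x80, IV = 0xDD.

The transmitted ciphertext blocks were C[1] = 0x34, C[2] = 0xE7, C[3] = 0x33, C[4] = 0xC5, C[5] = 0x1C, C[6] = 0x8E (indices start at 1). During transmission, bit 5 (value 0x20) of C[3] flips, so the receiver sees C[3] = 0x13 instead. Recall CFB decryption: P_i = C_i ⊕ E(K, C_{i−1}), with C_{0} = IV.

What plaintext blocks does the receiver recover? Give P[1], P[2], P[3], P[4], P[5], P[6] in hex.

P[1] = 0x69, P[2] = 0x53, P[3] = 0x74, P[4] = 0x56, P[5] = 0x59, P[6] = 0x12

Only C[3] changed, to 0x13. In CFB, a change in C_i flips the same bit in P_i and garbles P_{i+1}. Decrypting the received ciphertext:
P[1]: E(K, 0xDD) = 0x5D; 0x34 ⊕ 0x5D = 0x69.
P[2]: E(K, 0x34) = 0xB4; 0xE7 ⊕ 0xB4 = 0x53.
P[3]: E(K, 0xE7) = 0x67; 0x13 ⊕ 0x67 = 0x74.
P[4]: E(K, 0x13) = 0x93; 0xC5 ⊕ 0x93 = 0x56.
P[5]: E(K, 0xC5) = 0x45; 0x1C ⊕ 0x45 = 0x59.
P[6]: E(K, 0x1C) = 0x9C; 0x8E ⊕ 0x9C = 0x12.
Blocks that differ from the original plaintext: P[3], P[4].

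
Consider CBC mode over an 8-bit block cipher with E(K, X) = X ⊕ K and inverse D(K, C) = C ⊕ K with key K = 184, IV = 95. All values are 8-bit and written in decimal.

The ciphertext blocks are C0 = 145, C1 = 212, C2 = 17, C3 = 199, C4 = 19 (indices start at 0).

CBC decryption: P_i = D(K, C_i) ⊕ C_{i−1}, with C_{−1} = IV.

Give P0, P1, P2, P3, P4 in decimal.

P0: D(K, 145) = 41; 41 ⊕ 95 = 118.
P1: D(K, 212) = 108; 108 ⊕ 145 = 253.
P2: D(K, 17) = 169; 169 ⊕ 212 = 125.
P3: D(K, 199) = 127; 127 ⊕ 17 = 110.
P4: D(K, 19) = 171; 171 ⊕ 199 = 108.

P0 = 118, P1 = 253, P2 = 125, P3 = 110, P4 = 108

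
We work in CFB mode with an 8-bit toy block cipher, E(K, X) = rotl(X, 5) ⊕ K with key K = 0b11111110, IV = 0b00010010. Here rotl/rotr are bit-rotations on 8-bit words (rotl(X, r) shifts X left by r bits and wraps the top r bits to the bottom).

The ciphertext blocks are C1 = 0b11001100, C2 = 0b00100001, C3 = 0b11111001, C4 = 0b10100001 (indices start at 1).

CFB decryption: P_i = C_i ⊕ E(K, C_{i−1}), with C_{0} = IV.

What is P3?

P3 = 0b00100011

P3: E(K, 0b00100001) = 0b11011010; 0b11111001 ⊕ 0b11011010 = 0b00100011.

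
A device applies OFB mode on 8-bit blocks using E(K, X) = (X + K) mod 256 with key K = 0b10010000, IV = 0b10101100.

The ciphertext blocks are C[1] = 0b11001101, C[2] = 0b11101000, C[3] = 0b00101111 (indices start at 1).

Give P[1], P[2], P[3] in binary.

P[1] = 0b11110001, P[2] = 0b00100100, P[3] = 0b01110011

OFB decryption: S_i = E(K, S_{i−1}) with S_{0} = IV; P_i = C_i ⊕ S_i.
P[1]: S = E(K, 0b10101100) = 0b00111100; 0b11001101 ⊕ 0b00111100 = 0b11110001.
P[2]: S = E(K, 0b00111100) = 0b11001100; 0b11101000 ⊕ 0b11001100 = 0b00100100.
P[3]: S = E(K, 0b11001100) = 0b01011100; 0b00101111 ⊕ 0b01011100 = 0b01110011.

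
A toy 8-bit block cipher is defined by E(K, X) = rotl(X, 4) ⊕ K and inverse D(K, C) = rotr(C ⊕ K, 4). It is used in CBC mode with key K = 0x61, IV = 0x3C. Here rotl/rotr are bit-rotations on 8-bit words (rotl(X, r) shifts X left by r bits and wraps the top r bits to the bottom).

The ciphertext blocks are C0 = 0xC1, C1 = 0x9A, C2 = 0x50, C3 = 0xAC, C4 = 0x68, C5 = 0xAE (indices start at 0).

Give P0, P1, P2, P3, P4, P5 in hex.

CBC decryption: P_i = D(K, C_i) ⊕ C_{i−1}, with C_{−1} = IV.
P0: D(K, 0xC1) = 0x0A; 0x0A ⊕ 0x3C = 0x36.
P1: D(K, 0x9A) = 0xBF; 0xBF ⊕ 0xC1 = 0x7E.
P2: D(K, 0x50) = 0x13; 0x13 ⊕ 0x9A = 0x89.
P3: D(K, 0xAC) = 0xDC; 0xDC ⊕ 0x50 = 0x8C.
P4: D(K, 0x68) = 0x90; 0x90 ⊕ 0xAC = 0x3C.
P5: D(K, 0xAE) = 0xFC; 0xFC ⊕ 0x68 = 0x94.

P0 = 0x36, P1 = 0x7E, P2 = 0x89, P3 = 0x8C, P4 = 0x3C, P5 = 0x94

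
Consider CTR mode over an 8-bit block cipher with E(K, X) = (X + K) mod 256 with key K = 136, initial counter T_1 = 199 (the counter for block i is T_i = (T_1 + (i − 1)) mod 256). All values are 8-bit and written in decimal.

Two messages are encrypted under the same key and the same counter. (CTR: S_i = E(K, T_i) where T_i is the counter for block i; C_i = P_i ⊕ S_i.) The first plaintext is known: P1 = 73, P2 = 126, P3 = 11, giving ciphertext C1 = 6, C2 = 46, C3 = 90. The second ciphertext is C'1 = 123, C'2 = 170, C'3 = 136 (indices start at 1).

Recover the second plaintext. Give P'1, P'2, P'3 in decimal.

In CTR with a reused counter, both messages share the same keystream S_i, so C_i ⊕ C'_i = P_i ⊕ P'_i and thus P'_i = P_i ⊕ C_i ⊕ C'_i.
P'1: 73 ⊕ 6 ⊕ 123 = 52.
P'2: 126 ⊕ 46 ⊕ 170 = 250.
P'3: 11 ⊕ 90 ⊕ 136 = 217.

P'1 = 52, P'2 = 250, P'3 = 217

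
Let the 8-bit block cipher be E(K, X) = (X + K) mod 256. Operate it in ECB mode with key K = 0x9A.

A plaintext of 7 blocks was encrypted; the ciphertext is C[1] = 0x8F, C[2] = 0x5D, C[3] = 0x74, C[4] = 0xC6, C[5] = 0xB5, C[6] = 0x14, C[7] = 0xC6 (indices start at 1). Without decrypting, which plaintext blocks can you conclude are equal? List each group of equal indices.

P[4] = P[7]

ECB encrypts each block independently with the same key, so equal ciphertext blocks imply equal plaintext blocks.
C[4] = C[7] = 0xC6, so P[4] = P[7].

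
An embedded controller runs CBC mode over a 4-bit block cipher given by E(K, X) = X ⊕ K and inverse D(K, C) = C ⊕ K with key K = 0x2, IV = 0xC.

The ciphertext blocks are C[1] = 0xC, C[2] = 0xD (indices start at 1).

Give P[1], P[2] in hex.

CBC decryption: P_i = D(K, C_i) ⊕ C_{i−1}, with C_{0} = IV.
P[1]: D(K, 0xC) = 0xE; 0xE ⊕ 0xC = 0x2.
P[2]: D(K, 0xD) = 0xF; 0xF ⊕ 0xC = 0x3.

P[1] = 0x2, P[2] = 0x3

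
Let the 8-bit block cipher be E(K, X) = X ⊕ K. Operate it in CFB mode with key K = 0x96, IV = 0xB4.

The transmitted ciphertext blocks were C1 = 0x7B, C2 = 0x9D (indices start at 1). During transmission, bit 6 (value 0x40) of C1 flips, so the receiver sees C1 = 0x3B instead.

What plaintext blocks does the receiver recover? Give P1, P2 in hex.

CFB decryption: P_i = C_i ⊕ E(K, C_{i−1}), with C_{0} = IV.
Only C1 changed, to 0x3B. In CFB, a change in C_i flips the same bit in P_i and garbles P_{i+1}. Decrypting the received ciphertext:
P1: E(K, 0xB4) = 0x22; 0x3B ⊕ 0x22 = 0x19.
P2: E(K, 0x3B) = 0xAD; 0x9D ⊕ 0xAD = 0x30.
Blocks that differ from the original plaintext: P1, P2.

P1 = 0x19, P2 = 0x30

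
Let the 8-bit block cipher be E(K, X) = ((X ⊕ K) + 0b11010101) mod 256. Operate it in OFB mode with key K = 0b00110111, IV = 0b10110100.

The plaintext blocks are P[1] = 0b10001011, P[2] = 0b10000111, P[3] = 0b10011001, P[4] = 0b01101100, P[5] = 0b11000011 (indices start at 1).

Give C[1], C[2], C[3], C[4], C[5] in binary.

C[1] = 0b11010011, C[2] = 0b11000011, C[3] = 0b11010001, C[4] = 0b00111000, C[5] = 0b11111011

OFB encryption: S_i = E(K, S_{i−1}) with S_{0} = IV; C_i = P_i ⊕ S_i.
C[1]: S = E(K, 0b10110100) = 0b01011000; 0b10001011 ⊕ 0b01011000 = 0b11010011.
C[2]: S = E(K, 0b01011000) = 0b01000100; 0b10000111 ⊕ 0b01000100 = 0b11000011.
C[3]: S = E(K, 0b01000100) = 0b01001000; 0b10011001 ⊕ 0b01001000 = 0b11010001.
C[4]: S = E(K, 0b01001000) = 0b01010100; 0b01101100 ⊕ 0b01010100 = 0b00111000.
C[5]: S = E(K, 0b01010100) = 0b00111000; 0b11000011 ⊕ 0b00111000 = 0b11111011.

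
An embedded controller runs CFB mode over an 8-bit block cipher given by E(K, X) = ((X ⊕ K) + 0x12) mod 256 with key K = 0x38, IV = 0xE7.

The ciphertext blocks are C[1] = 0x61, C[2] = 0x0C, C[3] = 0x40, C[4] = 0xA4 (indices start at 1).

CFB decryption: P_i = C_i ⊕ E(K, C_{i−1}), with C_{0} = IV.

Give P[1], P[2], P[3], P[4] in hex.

P[1]: E(K, 0xE7) = 0xF1; 0x61 ⊕ 0xF1 = 0x90.
P[2]: E(K, 0x61) = 0x6B; 0x0C ⊕ 0x6B = 0x67.
P[3]: E(K, 0x0C) = 0x46; 0x40 ⊕ 0x46 = 0x06.
P[4]: E(K, 0x40) = 0x8A; 0xA4 ⊕ 0x8A = 0x2E.

P[1] = 0x90, P[2] = 0x67, P[3] = 0x06, P[4] = 0x2E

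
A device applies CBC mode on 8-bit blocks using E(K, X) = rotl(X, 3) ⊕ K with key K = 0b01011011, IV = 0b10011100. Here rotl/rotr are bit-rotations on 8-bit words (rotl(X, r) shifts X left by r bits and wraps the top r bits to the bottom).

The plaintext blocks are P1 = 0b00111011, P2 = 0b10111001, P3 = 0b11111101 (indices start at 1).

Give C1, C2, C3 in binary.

C1 = 0b01100110, C2 = 0b10100101, C3 = 0b10011001

CBC encryption: C_i = E(K, P_i ⊕ C_{i−1}), with C_{0} = IV.
C1: P1 ⊕ 0b10011100 = 0b10100111; E(K, 0b10100111) = 0b01100110.
C2: P2 ⊕ 0b01100110 = 0b11011111; E(K, 0b11011111) = 0b10100101.
C3: P3 ⊕ 0b10100101 = 0b01011000; E(K, 0b01011000) = 0b10011001.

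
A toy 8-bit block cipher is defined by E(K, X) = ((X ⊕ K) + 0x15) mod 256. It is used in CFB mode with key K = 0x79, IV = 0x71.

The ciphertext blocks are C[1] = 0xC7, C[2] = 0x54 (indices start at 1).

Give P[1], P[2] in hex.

CFB decryption: P_i = C_i ⊕ E(K, C_{i−1}), with C_{0} = IV.
P[1]: E(K, 0x71) = 0x1D; 0xC7 ⊕ 0x1D = 0xDA.
P[2]: E(K, 0xC7) = 0xD3; 0x54 ⊕ 0xD3 = 0x87.

P[1] = 0xDA, P[2] = 0x87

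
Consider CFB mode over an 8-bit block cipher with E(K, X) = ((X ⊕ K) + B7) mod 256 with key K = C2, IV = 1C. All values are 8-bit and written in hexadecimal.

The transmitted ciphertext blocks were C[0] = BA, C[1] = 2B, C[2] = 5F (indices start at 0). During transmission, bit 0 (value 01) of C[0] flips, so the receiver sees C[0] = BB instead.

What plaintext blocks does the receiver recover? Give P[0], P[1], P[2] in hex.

P[0] = 2E, P[1] = 1B, P[2] = FF

CFB decryption: P_i = C_i ⊕ E(K, C_{i−1}), with C_{−1} = IV.
Only C[0] changed, to BB. In CFB, a change in C_i flips the same bit in P_i and garbles P_{i+1}. Decrypting the received ciphertext:
P[0]: E(K, 1C) = 95; BB ⊕ 95 = 2E.
P[1]: E(K, BB) = 30; 2B ⊕ 30 = 1B.
P[2]: E(K, 2B) = A0; 5F ⊕ A0 = FF.
Blocks that differ from the original plaintext: P[0], P[1].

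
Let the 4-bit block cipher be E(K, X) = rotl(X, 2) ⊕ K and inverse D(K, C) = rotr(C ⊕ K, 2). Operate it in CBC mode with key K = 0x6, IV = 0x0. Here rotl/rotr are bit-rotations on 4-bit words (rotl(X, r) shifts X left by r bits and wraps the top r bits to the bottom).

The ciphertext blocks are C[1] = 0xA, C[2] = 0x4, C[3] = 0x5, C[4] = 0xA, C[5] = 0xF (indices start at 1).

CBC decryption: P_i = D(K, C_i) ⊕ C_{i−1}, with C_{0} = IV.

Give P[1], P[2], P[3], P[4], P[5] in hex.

P[1]: D(K, 0xA) = 0x3; 0x3 ⊕ 0x0 = 0x3.
P[2]: D(K, 0x4) = 0x8; 0x8 ⊕ 0xA = 0x2.
P[3]: D(K, 0x5) = 0xC; 0xC ⊕ 0x4 = 0x8.
P[4]: D(K, 0xA) = 0x3; 0x3 ⊕ 0x5 = 0x6.
P[5]: D(K, 0xF) = 0x6; 0x6 ⊕ 0xA = 0xC.

P[1] = 0x3, P[2] = 0x2, P[3] = 0x8, P[4] = 0x6, P[5] = 0xC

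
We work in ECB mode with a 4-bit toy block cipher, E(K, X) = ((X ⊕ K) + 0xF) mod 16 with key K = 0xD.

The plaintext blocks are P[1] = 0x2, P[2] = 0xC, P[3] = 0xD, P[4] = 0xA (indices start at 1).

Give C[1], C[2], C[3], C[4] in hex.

ECB encryption: C_i = E(K, P_i).
C[1]: E(K, 0x2) = 0xE.
C[2]: E(K, 0xC) = 0x0.
C[3]: E(K, 0xD) = 0xF.
C[4]: E(K, 0xA) = 0x6.

C[1] = 0xE, C[2] = 0x0, C[3] = 0xF, C[4] = 0x6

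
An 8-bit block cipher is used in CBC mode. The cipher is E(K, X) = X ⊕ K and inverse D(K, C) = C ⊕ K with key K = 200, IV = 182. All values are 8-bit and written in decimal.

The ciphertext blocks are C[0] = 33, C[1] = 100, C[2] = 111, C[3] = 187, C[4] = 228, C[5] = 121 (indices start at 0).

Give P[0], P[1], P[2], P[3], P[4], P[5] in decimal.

P[0] = 95, P[1] = 141, P[2] = 195, P[3] = 28, P[4] = 151, P[5] = 85

CBC decryption: P_i = D(K, C_i) ⊕ C_{i−1}, with C_{−1} = IV.
P[0]: D(K, 33) = 233; 233 ⊕ 182 = 95.
P[1]: D(K, 100) = 172; 172 ⊕ 33 = 141.
P[2]: D(K, 111) = 167; 167 ⊕ 100 = 195.
P[3]: D(K, 187) = 115; 115 ⊕ 111 = 28.
P[4]: D(K, 228) = 44; 44 ⊕ 187 = 151.
P[5]: D(K, 121) = 177; 177 ⊕ 228 = 85.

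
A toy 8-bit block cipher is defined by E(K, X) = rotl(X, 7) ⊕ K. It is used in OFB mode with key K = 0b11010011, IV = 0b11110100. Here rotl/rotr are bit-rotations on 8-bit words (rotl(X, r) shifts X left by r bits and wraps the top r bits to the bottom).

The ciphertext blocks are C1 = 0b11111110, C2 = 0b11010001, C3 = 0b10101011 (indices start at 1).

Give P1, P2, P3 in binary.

P1 = 0b01010111, P2 = 0b11010110, P3 = 0b11111011

OFB decryption: S_i = E(K, S_{i−1}) with S_{0} = IV; P_i = C_i ⊕ S_i.
P1: S = E(K, 0b11110100) = 0b10101001; 0b11111110 ⊕ 0b10101001 = 0b01010111.
P2: S = E(K, 0b10101001) = 0b00000111; 0b11010001 ⊕ 0b00000111 = 0b11010110.
P3: S = E(K, 0b00000111) = 0b01010000; 0b10101011 ⊕ 0b01010000 = 0b11111011.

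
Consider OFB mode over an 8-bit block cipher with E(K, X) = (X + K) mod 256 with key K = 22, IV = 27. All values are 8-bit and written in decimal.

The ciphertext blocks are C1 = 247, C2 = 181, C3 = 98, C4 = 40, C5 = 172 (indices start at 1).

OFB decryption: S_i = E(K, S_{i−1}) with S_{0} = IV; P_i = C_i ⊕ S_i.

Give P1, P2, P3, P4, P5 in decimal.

P1: S = E(K, 27) = 49; 247 ⊕ 49 = 198.
P2: S = E(K, 49) = 71; 181 ⊕ 71 = 242.
P3: S = E(K, 71) = 93; 98 ⊕ 93 = 63.
P4: S = E(K, 93) = 115; 40 ⊕ 115 = 91.
P5: S = E(K, 115) = 137; 172 ⊕ 137 = 37.

P1 = 198, P2 = 242, P3 = 63, P4 = 91, P5 = 37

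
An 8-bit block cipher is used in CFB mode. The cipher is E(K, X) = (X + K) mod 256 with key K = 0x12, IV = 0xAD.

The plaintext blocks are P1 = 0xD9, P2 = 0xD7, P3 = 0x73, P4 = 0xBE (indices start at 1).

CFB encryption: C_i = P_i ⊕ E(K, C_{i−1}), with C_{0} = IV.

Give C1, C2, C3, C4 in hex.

C1 = 0x66, C2 = 0xAF, C3 = 0xB2, C4 = 0x7A

C1: E(K, 0xAD) = 0xBF; 0xD9 ⊕ 0xBF = 0x66.
C2: E(K, 0x66) = 0x78; 0xD7 ⊕ 0x78 = 0xAF.
C3: E(K, 0xAF) = 0xC1; 0x73 ⊕ 0xC1 = 0xB2.
C4: E(K, 0xB2) = 0xC4; 0xBE ⊕ 0xC4 = 0x7A.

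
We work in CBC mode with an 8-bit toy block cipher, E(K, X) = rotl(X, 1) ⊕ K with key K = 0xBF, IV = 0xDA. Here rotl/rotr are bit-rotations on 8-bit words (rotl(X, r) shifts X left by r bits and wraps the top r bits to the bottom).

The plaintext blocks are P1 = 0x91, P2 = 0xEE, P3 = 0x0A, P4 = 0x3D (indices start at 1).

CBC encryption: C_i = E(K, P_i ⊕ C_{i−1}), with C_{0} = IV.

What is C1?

C1 = 0x29

C1: P1 ⊕ 0xDA = 0x4B; E(K, 0x4B) = 0x29.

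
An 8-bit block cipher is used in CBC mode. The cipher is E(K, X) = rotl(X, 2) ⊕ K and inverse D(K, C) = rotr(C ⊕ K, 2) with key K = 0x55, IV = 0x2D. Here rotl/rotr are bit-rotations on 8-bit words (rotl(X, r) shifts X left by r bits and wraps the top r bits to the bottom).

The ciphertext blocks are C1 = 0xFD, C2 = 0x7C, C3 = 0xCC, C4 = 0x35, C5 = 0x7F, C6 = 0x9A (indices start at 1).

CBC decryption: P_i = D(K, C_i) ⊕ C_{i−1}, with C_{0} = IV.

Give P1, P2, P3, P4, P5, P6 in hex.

P1: D(K, 0xFD) = 0x2A; 0x2A ⊕ 0x2D = 0x07.
P2: D(K, 0x7C) = 0x4A; 0x4A ⊕ 0xFD = 0xB7.
P3: D(K, 0xCC) = 0x66; 0x66 ⊕ 0x7C = 0x1A.
P4: D(K, 0x35) = 0x18; 0x18 ⊕ 0xCC = 0xD4.
P5: D(K, 0x7F) = 0x8A; 0x8A ⊕ 0x35 = 0xBF.
P6: D(K, 0x9A) = 0xF3; 0xF3 ⊕ 0x7F = 0x8C.

P1 = 0x07, P2 = 0xB7, P3 = 0x1A, P4 = 0xD4, P5 = 0xBF, P6 = 0x8C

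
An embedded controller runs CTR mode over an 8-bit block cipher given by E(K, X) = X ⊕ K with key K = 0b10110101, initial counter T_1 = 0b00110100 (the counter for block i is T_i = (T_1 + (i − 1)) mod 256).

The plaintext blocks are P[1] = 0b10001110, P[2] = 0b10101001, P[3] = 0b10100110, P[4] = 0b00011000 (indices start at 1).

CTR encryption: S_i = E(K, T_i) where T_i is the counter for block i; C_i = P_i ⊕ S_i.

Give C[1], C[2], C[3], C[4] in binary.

C[1] = 0b00001111, C[2] = 0b00101001, C[3] = 0b00100101, C[4] = 0b10011010

C[1]: T = 0b00110100, S = E(K, T) = 0b10000001; 0b10001110 ⊕ 0b10000001 = 0b00001111.
C[2]: T = 0b00110101, S = E(K, T) = 0b10000000; 0b10101001 ⊕ 0b10000000 = 0b00101001.
C[3]: T = 0b00110110, S = E(K, T) = 0b10000011; 0b10100110 ⊕ 0b10000011 = 0b00100101.
C[4]: T = 0b00110111, S = E(K, T) = 0b10000010; 0b00011000 ⊕ 0b10000010 = 0b10011010.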